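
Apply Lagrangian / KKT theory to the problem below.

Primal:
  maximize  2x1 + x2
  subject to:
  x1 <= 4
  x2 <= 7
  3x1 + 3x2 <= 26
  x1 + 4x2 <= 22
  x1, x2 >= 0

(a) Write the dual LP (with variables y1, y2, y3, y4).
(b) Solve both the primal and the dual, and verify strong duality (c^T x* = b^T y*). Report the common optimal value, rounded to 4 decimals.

The standard primal-dual pair for 'max c^T x s.t. A x <= b, x >= 0' is:
  Dual:  min b^T y  s.t.  A^T y >= c,  y >= 0.

So the dual LP is:
  minimize  4y1 + 7y2 + 26y3 + 22y4
  subject to:
    y1 + 3y3 + y4 >= 2
    y2 + 3y3 + 4y4 >= 1
    y1, y2, y3, y4 >= 0

Solving the primal: x* = (4, 4.5).
  primal value c^T x* = 12.5.
Solving the dual: y* = (1.75, 0, 0, 0.25).
  dual value b^T y* = 12.5.
Strong duality: c^T x* = b^T y*. Confirmed.

12.5


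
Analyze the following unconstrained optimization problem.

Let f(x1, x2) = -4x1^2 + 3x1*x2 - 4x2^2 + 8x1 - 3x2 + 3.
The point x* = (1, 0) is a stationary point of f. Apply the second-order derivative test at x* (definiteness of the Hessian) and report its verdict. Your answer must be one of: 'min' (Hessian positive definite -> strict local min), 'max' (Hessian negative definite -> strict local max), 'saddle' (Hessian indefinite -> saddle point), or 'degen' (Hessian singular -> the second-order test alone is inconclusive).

Compute the Hessian H = grad^2 f:
  H = [[-8, 3], [3, -8]]
Verify stationarity: grad f(x*) = H x* + g = (0, 0).
Eigenvalues of H: -11, -5.
Both eigenvalues < 0, so H is negative definite -> x* is a strict local max.

max


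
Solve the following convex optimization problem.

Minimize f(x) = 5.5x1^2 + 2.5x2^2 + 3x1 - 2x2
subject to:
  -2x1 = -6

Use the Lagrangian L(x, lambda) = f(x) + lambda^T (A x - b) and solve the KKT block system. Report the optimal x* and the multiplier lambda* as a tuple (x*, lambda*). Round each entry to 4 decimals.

Form the Lagrangian:
  L(x, lambda) = (1/2) x^T Q x + c^T x + lambda^T (A x - b)
Stationarity (grad_x L = 0): Q x + c + A^T lambda = 0.
Primal feasibility: A x = b.

This gives the KKT block system:
  [ Q   A^T ] [ x     ]   [-c ]
  [ A    0  ] [ lambda ] = [ b ]

Solving the linear system:
  x*      = (3, 0.4)
  lambda* = (18)
  f(x*)   = 58.1

x* = (3, 0.4), lambda* = (18)


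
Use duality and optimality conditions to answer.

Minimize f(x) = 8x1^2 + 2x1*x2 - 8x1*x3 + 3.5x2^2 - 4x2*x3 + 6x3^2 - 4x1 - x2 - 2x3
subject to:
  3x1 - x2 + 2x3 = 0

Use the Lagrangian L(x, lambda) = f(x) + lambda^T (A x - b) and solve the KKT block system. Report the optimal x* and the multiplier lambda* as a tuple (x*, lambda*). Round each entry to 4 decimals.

Form the Lagrangian:
  L(x, lambda) = (1/2) x^T Q x + c^T x + lambda^T (A x - b)
Stationarity (grad_x L = 0): Q x + c + A^T lambda = 0.
Primal feasibility: A x = b.

This gives the KKT block system:
  [ Q   A^T ] [ x     ]   [-c ]
  [ A    0  ] [ lambda ] = [ b ]

Solving the linear system:
  x*      = (0.0424, 0.3687, 0.1207)
  lambda* = (1.183)
  f(x*)   = -0.3899

x* = (0.0424, 0.3687, 0.1207), lambda* = (1.183)


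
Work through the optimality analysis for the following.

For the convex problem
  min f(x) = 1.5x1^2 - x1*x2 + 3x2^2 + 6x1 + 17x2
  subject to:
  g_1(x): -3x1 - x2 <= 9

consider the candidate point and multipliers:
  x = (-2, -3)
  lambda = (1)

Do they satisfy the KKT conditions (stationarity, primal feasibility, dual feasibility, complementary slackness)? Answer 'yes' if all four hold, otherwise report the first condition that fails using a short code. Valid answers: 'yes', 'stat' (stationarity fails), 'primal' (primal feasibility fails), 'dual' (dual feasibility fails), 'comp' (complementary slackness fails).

Gradient of f: grad f(x) = Q x + c = (3, 1)
Constraint values g_i(x) = a_i^T x - b_i:
  g_1((-2, -3)) = 0
Stationarity residual: grad f(x) + sum_i lambda_i a_i = (0, 0)
  -> stationarity OK
Primal feasibility (all g_i <= 0): OK
Dual feasibility (all lambda_i >= 0): OK
Complementary slackness (lambda_i * g_i(x) = 0 for all i): OK

Verdict: yes, KKT holds.

yes


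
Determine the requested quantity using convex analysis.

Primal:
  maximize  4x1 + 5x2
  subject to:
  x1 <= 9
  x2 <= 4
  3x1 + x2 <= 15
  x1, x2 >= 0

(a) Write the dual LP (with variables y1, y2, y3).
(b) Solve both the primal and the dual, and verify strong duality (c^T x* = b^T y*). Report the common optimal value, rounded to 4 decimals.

The standard primal-dual pair for 'max c^T x s.t. A x <= b, x >= 0' is:
  Dual:  min b^T y  s.t.  A^T y >= c,  y >= 0.

So the dual LP is:
  minimize  9y1 + 4y2 + 15y3
  subject to:
    y1 + 3y3 >= 4
    y2 + y3 >= 5
    y1, y2, y3 >= 0

Solving the primal: x* = (3.6667, 4).
  primal value c^T x* = 34.6667.
Solving the dual: y* = (0, 3.6667, 1.3333).
  dual value b^T y* = 34.6667.
Strong duality: c^T x* = b^T y*. Confirmed.

34.6667


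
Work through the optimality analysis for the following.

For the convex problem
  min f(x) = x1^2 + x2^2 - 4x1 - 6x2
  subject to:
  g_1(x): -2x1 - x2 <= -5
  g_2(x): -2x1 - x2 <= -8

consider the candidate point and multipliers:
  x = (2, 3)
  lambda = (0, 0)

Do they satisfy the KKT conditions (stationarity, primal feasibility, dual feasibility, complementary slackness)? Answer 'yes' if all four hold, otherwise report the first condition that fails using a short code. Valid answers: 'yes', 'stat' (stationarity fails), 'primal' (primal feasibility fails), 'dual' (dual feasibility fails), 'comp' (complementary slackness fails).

Gradient of f: grad f(x) = Q x + c = (0, 0)
Constraint values g_i(x) = a_i^T x - b_i:
  g_1((2, 3)) = -2
  g_2((2, 3)) = 1
Stationarity residual: grad f(x) + sum_i lambda_i a_i = (0, 0)
  -> stationarity OK
Primal feasibility (all g_i <= 0): FAILS
Dual feasibility (all lambda_i >= 0): OK
Complementary slackness (lambda_i * g_i(x) = 0 for all i): OK

Verdict: the first failing condition is primal_feasibility -> primal.

primal


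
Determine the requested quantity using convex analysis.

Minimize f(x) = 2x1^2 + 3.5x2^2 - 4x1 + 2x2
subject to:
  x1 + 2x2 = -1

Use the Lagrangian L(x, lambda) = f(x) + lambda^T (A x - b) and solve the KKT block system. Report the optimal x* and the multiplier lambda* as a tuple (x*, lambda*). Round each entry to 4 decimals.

Form the Lagrangian:
  L(x, lambda) = (1/2) x^T Q x + c^T x + lambda^T (A x - b)
Stationarity (grad_x L = 0): Q x + c + A^T lambda = 0.
Primal feasibility: A x = b.

This gives the KKT block system:
  [ Q   A^T ] [ x     ]   [-c ]
  [ A    0  ] [ lambda ] = [ b ]

Solving the linear system:
  x*      = (0.5652, -0.7826)
  lambda* = (1.7391)
  f(x*)   = -1.0435

x* = (0.5652, -0.7826), lambda* = (1.7391)


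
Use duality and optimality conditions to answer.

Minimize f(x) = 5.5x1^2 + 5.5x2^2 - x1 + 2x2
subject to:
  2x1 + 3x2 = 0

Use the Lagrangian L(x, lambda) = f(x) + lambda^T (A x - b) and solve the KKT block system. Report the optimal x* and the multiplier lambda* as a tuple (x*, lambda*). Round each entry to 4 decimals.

Form the Lagrangian:
  L(x, lambda) = (1/2) x^T Q x + c^T x + lambda^T (A x - b)
Stationarity (grad_x L = 0): Q x + c + A^T lambda = 0.
Primal feasibility: A x = b.

This gives the KKT block system:
  [ Q   A^T ] [ x     ]   [-c ]
  [ A    0  ] [ lambda ] = [ b ]

Solving the linear system:
  x*      = (0.1469, -0.0979)
  lambda* = (-0.3077)
  f(x*)   = -0.1713

x* = (0.1469, -0.0979), lambda* = (-0.3077)


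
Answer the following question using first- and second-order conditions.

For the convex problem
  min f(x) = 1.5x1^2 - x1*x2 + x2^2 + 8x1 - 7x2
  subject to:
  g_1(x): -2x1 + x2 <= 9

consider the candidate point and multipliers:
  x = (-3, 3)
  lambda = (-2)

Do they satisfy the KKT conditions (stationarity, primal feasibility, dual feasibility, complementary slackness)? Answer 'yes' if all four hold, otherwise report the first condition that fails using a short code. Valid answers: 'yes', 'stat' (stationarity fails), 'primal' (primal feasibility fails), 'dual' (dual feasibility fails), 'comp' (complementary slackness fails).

Gradient of f: grad f(x) = Q x + c = (-4, 2)
Constraint values g_i(x) = a_i^T x - b_i:
  g_1((-3, 3)) = 0
Stationarity residual: grad f(x) + sum_i lambda_i a_i = (0, 0)
  -> stationarity OK
Primal feasibility (all g_i <= 0): OK
Dual feasibility (all lambda_i >= 0): FAILS
Complementary slackness (lambda_i * g_i(x) = 0 for all i): OK

Verdict: the first failing condition is dual_feasibility -> dual.

dual


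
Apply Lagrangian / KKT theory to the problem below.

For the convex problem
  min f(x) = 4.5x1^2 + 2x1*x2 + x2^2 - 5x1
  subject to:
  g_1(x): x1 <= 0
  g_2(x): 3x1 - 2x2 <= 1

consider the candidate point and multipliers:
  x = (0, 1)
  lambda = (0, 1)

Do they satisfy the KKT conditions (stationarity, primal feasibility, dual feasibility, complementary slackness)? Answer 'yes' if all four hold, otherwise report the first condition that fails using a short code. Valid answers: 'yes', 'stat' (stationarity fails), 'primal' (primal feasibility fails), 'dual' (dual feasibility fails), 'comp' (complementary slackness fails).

Gradient of f: grad f(x) = Q x + c = (-3, 2)
Constraint values g_i(x) = a_i^T x - b_i:
  g_1((0, 1)) = 0
  g_2((0, 1)) = -3
Stationarity residual: grad f(x) + sum_i lambda_i a_i = (0, 0)
  -> stationarity OK
Primal feasibility (all g_i <= 0): OK
Dual feasibility (all lambda_i >= 0): OK
Complementary slackness (lambda_i * g_i(x) = 0 for all i): FAILS

Verdict: the first failing condition is complementary_slackness -> comp.

comp


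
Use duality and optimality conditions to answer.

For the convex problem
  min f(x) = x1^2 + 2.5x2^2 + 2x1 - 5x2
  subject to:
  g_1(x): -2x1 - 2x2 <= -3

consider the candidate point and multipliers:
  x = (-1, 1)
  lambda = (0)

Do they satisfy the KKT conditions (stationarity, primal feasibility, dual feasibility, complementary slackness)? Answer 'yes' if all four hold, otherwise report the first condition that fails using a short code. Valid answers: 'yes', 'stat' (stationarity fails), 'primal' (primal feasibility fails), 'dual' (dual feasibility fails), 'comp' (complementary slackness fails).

Gradient of f: grad f(x) = Q x + c = (0, 0)
Constraint values g_i(x) = a_i^T x - b_i:
  g_1((-1, 1)) = 3
Stationarity residual: grad f(x) + sum_i lambda_i a_i = (0, 0)
  -> stationarity OK
Primal feasibility (all g_i <= 0): FAILS
Dual feasibility (all lambda_i >= 0): OK
Complementary slackness (lambda_i * g_i(x) = 0 for all i): OK

Verdict: the first failing condition is primal_feasibility -> primal.

primal


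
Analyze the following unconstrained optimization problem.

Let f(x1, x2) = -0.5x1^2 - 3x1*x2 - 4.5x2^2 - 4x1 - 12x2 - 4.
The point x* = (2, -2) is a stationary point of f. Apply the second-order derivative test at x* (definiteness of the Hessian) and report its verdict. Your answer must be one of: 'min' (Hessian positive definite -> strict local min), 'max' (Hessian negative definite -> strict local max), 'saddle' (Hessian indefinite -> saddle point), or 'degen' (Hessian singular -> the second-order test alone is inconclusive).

Compute the Hessian H = grad^2 f:
  H = [[-1, -3], [-3, -9]]
Verify stationarity: grad f(x*) = H x* + g = (0, 0).
Eigenvalues of H: -10, 0.
H has a zero eigenvalue (singular; negative semidefinite but not definite), so H is neither positive definite, negative definite, nor indefinite. The second-order test alone is inconclusive -> degen.
(Indeed, f is constant along the null direction of H through x*, so x* is not a strict local extremum.)

degen


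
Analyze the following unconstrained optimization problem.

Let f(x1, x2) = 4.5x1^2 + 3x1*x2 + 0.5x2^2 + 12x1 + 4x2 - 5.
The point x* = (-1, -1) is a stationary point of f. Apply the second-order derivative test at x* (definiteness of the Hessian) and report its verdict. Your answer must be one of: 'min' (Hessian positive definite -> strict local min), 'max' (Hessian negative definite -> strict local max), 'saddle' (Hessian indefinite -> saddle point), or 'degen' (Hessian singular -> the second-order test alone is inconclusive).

Compute the Hessian H = grad^2 f:
  H = [[9, 3], [3, 1]]
Verify stationarity: grad f(x*) = H x* + g = (0, 0).
Eigenvalues of H: 0, 10.
H has a zero eigenvalue (singular; positive semidefinite but not definite), so H is neither positive definite, negative definite, nor indefinite. The second-order test alone is inconclusive -> degen.
(Indeed, f is constant along the null direction of H through x*, so x* is not a strict local extremum.)

degen


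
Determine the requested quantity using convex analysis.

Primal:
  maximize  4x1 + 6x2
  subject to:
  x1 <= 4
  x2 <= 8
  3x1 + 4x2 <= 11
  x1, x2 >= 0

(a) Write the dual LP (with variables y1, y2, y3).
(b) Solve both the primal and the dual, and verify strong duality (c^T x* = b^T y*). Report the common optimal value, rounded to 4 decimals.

The standard primal-dual pair for 'max c^T x s.t. A x <= b, x >= 0' is:
  Dual:  min b^T y  s.t.  A^T y >= c,  y >= 0.

So the dual LP is:
  minimize  4y1 + 8y2 + 11y3
  subject to:
    y1 + 3y3 >= 4
    y2 + 4y3 >= 6
    y1, y2, y3 >= 0

Solving the primal: x* = (0, 2.75).
  primal value c^T x* = 16.5.
Solving the dual: y* = (0, 0, 1.5).
  dual value b^T y* = 16.5.
Strong duality: c^T x* = b^T y*. Confirmed.

16.5


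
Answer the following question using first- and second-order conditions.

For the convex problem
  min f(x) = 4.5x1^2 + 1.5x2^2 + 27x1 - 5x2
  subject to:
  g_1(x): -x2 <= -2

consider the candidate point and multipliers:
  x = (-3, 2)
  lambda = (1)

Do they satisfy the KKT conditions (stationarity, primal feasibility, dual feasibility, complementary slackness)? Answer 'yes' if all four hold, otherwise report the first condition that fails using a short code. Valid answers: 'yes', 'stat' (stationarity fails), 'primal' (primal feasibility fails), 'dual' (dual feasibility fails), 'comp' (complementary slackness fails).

Gradient of f: grad f(x) = Q x + c = (0, 1)
Constraint values g_i(x) = a_i^T x - b_i:
  g_1((-3, 2)) = 0
Stationarity residual: grad f(x) + sum_i lambda_i a_i = (0, 0)
  -> stationarity OK
Primal feasibility (all g_i <= 0): OK
Dual feasibility (all lambda_i >= 0): OK
Complementary slackness (lambda_i * g_i(x) = 0 for all i): OK

Verdict: yes, KKT holds.

yes


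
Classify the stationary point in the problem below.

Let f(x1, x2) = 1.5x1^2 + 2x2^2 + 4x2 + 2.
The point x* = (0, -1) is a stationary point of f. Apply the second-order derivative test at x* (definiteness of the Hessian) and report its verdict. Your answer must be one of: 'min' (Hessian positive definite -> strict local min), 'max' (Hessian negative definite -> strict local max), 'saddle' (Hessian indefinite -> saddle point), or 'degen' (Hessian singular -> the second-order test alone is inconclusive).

Compute the Hessian H = grad^2 f:
  H = [[3, 0], [0, 4]]
Verify stationarity: grad f(x*) = H x* + g = (0, 0).
Eigenvalues of H: 3, 4.
Both eigenvalues > 0, so H is positive definite -> x* is a strict local min.

min


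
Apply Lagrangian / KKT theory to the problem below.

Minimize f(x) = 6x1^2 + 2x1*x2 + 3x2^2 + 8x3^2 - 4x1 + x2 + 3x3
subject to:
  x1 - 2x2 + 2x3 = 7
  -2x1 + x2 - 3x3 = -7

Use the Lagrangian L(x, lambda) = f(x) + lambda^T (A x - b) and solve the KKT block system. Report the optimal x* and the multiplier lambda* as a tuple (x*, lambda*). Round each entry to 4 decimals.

Form the Lagrangian:
  L(x, lambda) = (1/2) x^T Q x + c^T x + lambda^T (A x - b)
Stationarity (grad_x L = 0): Q x + c + A^T lambda = 0.
Primal feasibility: A x = b.

This gives the KKT block system:
  [ Q   A^T ] [ x     ]   [-c ]
  [ A    0  ] [ lambda ] = [ b ]

Solving the linear system:
  x*      = (1.3926, -2.0982, 0.7055)
  lambda* = (-3.0307, 2.7423)
  f(x*)   = 17.4294

x* = (1.3926, -2.0982, 0.7055), lambda* = (-3.0307, 2.7423)


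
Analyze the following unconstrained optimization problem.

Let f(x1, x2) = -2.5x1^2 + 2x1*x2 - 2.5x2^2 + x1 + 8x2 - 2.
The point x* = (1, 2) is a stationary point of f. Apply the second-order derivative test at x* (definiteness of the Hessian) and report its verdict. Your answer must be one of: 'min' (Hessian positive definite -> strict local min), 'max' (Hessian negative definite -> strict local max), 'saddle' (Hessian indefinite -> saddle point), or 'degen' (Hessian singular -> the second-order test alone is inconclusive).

Compute the Hessian H = grad^2 f:
  H = [[-5, 2], [2, -5]]
Verify stationarity: grad f(x*) = H x* + g = (0, 0).
Eigenvalues of H: -7, -3.
Both eigenvalues < 0, so H is negative definite -> x* is a strict local max.

max


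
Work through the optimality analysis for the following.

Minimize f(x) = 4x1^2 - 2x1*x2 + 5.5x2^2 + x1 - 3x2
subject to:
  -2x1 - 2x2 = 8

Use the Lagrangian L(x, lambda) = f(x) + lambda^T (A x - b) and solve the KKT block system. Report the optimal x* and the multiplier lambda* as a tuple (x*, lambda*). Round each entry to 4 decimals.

Form the Lagrangian:
  L(x, lambda) = (1/2) x^T Q x + c^T x + lambda^T (A x - b)
Stationarity (grad_x L = 0): Q x + c + A^T lambda = 0.
Primal feasibility: A x = b.

This gives the KKT block system:
  [ Q   A^T ] [ x     ]   [-c ]
  [ A    0  ] [ lambda ] = [ b ]

Solving the linear system:
  x*      = (-2.4348, -1.5652)
  lambda* = (-7.6739)
  f(x*)   = 31.8261

x* = (-2.4348, -1.5652), lambda* = (-7.6739)


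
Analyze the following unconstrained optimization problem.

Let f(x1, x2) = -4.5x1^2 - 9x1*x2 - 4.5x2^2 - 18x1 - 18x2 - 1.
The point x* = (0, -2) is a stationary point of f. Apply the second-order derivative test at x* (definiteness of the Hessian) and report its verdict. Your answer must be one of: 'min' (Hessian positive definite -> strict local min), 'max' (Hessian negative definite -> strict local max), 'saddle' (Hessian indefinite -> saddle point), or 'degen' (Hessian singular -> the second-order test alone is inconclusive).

Compute the Hessian H = grad^2 f:
  H = [[-9, -9], [-9, -9]]
Verify stationarity: grad f(x*) = H x* + g = (0, 0).
Eigenvalues of H: -18, 0.
H has a zero eigenvalue (singular; negative semidefinite but not definite), so H is neither positive definite, negative definite, nor indefinite. The second-order test alone is inconclusive -> degen.
(Indeed, f is constant along the null direction of H through x*, so x* is not a strict local extremum.)

degen


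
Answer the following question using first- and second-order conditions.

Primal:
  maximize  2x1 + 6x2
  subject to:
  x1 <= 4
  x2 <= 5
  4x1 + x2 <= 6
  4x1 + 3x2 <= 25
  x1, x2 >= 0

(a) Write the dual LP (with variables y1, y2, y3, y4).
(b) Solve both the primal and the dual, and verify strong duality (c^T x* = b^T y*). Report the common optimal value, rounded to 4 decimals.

The standard primal-dual pair for 'max c^T x s.t. A x <= b, x >= 0' is:
  Dual:  min b^T y  s.t.  A^T y >= c,  y >= 0.

So the dual LP is:
  minimize  4y1 + 5y2 + 6y3 + 25y4
  subject to:
    y1 + 4y3 + 4y4 >= 2
    y2 + y3 + 3y4 >= 6
    y1, y2, y3, y4 >= 0

Solving the primal: x* = (0.25, 5).
  primal value c^T x* = 30.5.
Solving the dual: y* = (0, 5.5, 0.5, 0).
  dual value b^T y* = 30.5.
Strong duality: c^T x* = b^T y*. Confirmed.

30.5


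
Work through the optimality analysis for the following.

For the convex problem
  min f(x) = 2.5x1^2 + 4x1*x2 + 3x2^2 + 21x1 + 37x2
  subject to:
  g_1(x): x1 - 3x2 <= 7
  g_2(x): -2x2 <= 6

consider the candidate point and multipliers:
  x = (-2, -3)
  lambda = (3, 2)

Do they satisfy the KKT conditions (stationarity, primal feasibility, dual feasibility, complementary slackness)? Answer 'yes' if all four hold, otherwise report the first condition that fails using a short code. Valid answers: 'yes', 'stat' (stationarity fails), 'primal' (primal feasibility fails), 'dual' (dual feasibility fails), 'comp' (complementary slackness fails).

Gradient of f: grad f(x) = Q x + c = (-1, 11)
Constraint values g_i(x) = a_i^T x - b_i:
  g_1((-2, -3)) = 0
  g_2((-2, -3)) = 0
Stationarity residual: grad f(x) + sum_i lambda_i a_i = (2, -2)
  -> stationarity FAILS
Primal feasibility (all g_i <= 0): OK
Dual feasibility (all lambda_i >= 0): OK
Complementary slackness (lambda_i * g_i(x) = 0 for all i): OK

Verdict: the first failing condition is stationarity -> stat.

stat


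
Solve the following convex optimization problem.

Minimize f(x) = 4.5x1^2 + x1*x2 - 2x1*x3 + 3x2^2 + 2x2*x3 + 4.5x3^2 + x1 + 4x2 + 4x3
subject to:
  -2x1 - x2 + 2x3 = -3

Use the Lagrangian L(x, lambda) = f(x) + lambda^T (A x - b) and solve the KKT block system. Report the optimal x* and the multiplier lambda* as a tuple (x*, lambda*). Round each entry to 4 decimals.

Form the Lagrangian:
  L(x, lambda) = (1/2) x^T Q x + c^T x + lambda^T (A x - b)
Stationarity (grad_x L = 0): Q x + c + A^T lambda = 0.
Primal feasibility: A x = b.

This gives the KKT block system:
  [ Q   A^T ] [ x     ]   [-c ]
  [ A    0  ] [ lambda ] = [ b ]

Solving the linear system:
  x*      = (0.316, 0.1654, -1.1012)
  lambda* = (3.1062)
  f(x*)   = 2.9457

x* = (0.316, 0.1654, -1.1012), lambda* = (3.1062)


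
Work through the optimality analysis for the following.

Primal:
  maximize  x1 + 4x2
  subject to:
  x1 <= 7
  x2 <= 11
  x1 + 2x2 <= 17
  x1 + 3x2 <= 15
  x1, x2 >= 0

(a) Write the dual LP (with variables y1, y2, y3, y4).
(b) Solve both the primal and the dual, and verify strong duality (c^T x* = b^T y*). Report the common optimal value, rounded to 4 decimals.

The standard primal-dual pair for 'max c^T x s.t. A x <= b, x >= 0' is:
  Dual:  min b^T y  s.t.  A^T y >= c,  y >= 0.

So the dual LP is:
  minimize  7y1 + 11y2 + 17y3 + 15y4
  subject to:
    y1 + y3 + y4 >= 1
    y2 + 2y3 + 3y4 >= 4
    y1, y2, y3, y4 >= 0

Solving the primal: x* = (0, 5).
  primal value c^T x* = 20.
Solving the dual: y* = (0, 0, 0, 1.3333).
  dual value b^T y* = 20.
Strong duality: c^T x* = b^T y*. Confirmed.

20


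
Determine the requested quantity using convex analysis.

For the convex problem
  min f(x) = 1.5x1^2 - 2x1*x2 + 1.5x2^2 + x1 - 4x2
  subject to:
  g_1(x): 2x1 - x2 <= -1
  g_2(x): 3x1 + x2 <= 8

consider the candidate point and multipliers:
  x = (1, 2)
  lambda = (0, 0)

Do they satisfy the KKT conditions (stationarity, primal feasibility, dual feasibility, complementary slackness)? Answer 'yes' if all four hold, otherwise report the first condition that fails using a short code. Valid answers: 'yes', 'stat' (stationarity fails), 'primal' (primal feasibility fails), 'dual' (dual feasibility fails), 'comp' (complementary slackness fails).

Gradient of f: grad f(x) = Q x + c = (0, 0)
Constraint values g_i(x) = a_i^T x - b_i:
  g_1((1, 2)) = 1
  g_2((1, 2)) = -3
Stationarity residual: grad f(x) + sum_i lambda_i a_i = (0, 0)
  -> stationarity OK
Primal feasibility (all g_i <= 0): FAILS
Dual feasibility (all lambda_i >= 0): OK
Complementary slackness (lambda_i * g_i(x) = 0 for all i): OK

Verdict: the first failing condition is primal_feasibility -> primal.

primal


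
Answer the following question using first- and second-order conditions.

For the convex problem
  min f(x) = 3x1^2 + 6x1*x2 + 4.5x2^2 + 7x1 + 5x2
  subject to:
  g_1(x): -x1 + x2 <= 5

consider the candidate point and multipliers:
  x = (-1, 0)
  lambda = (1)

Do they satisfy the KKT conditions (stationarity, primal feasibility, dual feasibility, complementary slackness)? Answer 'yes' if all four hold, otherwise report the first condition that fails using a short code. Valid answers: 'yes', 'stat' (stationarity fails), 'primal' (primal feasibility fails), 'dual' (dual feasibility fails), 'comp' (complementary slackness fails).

Gradient of f: grad f(x) = Q x + c = (1, -1)
Constraint values g_i(x) = a_i^T x - b_i:
  g_1((-1, 0)) = -4
Stationarity residual: grad f(x) + sum_i lambda_i a_i = (0, 0)
  -> stationarity OK
Primal feasibility (all g_i <= 0): OK
Dual feasibility (all lambda_i >= 0): OK
Complementary slackness (lambda_i * g_i(x) = 0 for all i): FAILS

Verdict: the first failing condition is complementary_slackness -> comp.

comp


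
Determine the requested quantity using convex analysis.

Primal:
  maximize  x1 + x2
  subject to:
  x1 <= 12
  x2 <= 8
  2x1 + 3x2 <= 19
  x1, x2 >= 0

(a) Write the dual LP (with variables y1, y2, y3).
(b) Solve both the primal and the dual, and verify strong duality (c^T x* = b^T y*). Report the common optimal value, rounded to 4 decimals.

The standard primal-dual pair for 'max c^T x s.t. A x <= b, x >= 0' is:
  Dual:  min b^T y  s.t.  A^T y >= c,  y >= 0.

So the dual LP is:
  minimize  12y1 + 8y2 + 19y3
  subject to:
    y1 + 2y3 >= 1
    y2 + 3y3 >= 1
    y1, y2, y3 >= 0

Solving the primal: x* = (9.5, 0).
  primal value c^T x* = 9.5.
Solving the dual: y* = (0, 0, 0.5).
  dual value b^T y* = 9.5.
Strong duality: c^T x* = b^T y*. Confirmed.

9.5


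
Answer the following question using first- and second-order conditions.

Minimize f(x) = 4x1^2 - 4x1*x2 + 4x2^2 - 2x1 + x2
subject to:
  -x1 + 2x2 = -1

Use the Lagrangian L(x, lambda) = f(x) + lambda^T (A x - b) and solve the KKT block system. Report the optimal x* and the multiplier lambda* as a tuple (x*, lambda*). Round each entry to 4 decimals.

Form the Lagrangian:
  L(x, lambda) = (1/2) x^T Q x + c^T x + lambda^T (A x - b)
Stationarity (grad_x L = 0): Q x + c + A^T lambda = 0.
Primal feasibility: A x = b.

This gives the KKT block system:
  [ Q   A^T ] [ x     ]   [-c ]
  [ A    0  ] [ lambda ] = [ b ]

Solving the linear system:
  x*      = (0.25, -0.375)
  lambda* = (1.5)
  f(x*)   = 0.3125

x* = (0.25, -0.375), lambda* = (1.5)


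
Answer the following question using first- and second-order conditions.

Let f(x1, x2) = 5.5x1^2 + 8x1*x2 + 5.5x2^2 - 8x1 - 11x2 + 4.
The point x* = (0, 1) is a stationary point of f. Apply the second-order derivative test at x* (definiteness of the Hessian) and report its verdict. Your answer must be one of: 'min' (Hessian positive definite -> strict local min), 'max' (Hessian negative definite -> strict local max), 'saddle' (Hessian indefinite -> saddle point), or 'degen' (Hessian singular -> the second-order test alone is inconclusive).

Compute the Hessian H = grad^2 f:
  H = [[11, 8], [8, 11]]
Verify stationarity: grad f(x*) = H x* + g = (0, 0).
Eigenvalues of H: 3, 19.
Both eigenvalues > 0, so H is positive definite -> x* is a strict local min.

min


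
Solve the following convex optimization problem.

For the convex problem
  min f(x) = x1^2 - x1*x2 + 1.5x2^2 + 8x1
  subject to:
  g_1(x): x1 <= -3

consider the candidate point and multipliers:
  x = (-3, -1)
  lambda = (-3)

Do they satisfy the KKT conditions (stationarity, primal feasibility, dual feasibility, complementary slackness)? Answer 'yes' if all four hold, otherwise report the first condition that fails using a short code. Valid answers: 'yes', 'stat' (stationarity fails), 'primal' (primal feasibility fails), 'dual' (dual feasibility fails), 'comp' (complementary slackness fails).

Gradient of f: grad f(x) = Q x + c = (3, 0)
Constraint values g_i(x) = a_i^T x - b_i:
  g_1((-3, -1)) = 0
Stationarity residual: grad f(x) + sum_i lambda_i a_i = (0, 0)
  -> stationarity OK
Primal feasibility (all g_i <= 0): OK
Dual feasibility (all lambda_i >= 0): FAILS
Complementary slackness (lambda_i * g_i(x) = 0 for all i): OK

Verdict: the first failing condition is dual_feasibility -> dual.

dual


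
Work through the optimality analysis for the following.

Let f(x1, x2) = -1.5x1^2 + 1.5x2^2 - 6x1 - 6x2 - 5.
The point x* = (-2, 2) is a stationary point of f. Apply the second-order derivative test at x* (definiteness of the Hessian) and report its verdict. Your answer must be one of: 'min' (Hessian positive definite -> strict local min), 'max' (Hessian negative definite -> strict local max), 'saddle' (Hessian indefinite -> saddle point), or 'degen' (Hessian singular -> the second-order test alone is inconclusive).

Compute the Hessian H = grad^2 f:
  H = [[-3, 0], [0, 3]]
Verify stationarity: grad f(x*) = H x* + g = (0, 0).
Eigenvalues of H: -3, 3.
Eigenvalues have mixed signs, so H is indefinite -> x* is a saddle point.

saddle


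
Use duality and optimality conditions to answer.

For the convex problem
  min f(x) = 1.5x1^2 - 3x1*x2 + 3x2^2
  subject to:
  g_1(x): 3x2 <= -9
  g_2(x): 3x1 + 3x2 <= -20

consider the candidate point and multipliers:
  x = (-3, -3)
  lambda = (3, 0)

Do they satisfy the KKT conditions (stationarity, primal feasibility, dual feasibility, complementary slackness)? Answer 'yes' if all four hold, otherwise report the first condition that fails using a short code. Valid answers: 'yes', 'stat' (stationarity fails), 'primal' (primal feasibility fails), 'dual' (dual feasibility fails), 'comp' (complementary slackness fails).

Gradient of f: grad f(x) = Q x + c = (0, -9)
Constraint values g_i(x) = a_i^T x - b_i:
  g_1((-3, -3)) = 0
  g_2((-3, -3)) = 2
Stationarity residual: grad f(x) + sum_i lambda_i a_i = (0, 0)
  -> stationarity OK
Primal feasibility (all g_i <= 0): FAILS
Dual feasibility (all lambda_i >= 0): OK
Complementary slackness (lambda_i * g_i(x) = 0 for all i): OK

Verdict: the first failing condition is primal_feasibility -> primal.

primal


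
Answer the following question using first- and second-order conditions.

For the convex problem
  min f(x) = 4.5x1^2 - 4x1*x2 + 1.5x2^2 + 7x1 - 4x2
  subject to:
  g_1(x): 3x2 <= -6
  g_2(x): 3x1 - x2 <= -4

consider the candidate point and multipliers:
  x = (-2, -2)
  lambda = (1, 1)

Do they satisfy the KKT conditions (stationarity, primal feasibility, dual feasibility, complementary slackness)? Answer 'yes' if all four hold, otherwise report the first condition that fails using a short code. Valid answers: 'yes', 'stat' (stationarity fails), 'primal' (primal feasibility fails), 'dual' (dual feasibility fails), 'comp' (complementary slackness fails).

Gradient of f: grad f(x) = Q x + c = (-3, -2)
Constraint values g_i(x) = a_i^T x - b_i:
  g_1((-2, -2)) = 0
  g_2((-2, -2)) = 0
Stationarity residual: grad f(x) + sum_i lambda_i a_i = (0, 0)
  -> stationarity OK
Primal feasibility (all g_i <= 0): OK
Dual feasibility (all lambda_i >= 0): OK
Complementary slackness (lambda_i * g_i(x) = 0 for all i): OK

Verdict: yes, KKT holds.

yes


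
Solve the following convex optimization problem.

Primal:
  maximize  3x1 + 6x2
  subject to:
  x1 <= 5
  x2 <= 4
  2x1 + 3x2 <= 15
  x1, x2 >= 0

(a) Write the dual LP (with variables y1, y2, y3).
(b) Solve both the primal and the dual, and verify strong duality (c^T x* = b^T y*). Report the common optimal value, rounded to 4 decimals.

The standard primal-dual pair for 'max c^T x s.t. A x <= b, x >= 0' is:
  Dual:  min b^T y  s.t.  A^T y >= c,  y >= 0.

So the dual LP is:
  minimize  5y1 + 4y2 + 15y3
  subject to:
    y1 + 2y3 >= 3
    y2 + 3y3 >= 6
    y1, y2, y3 >= 0

Solving the primal: x* = (1.5, 4).
  primal value c^T x* = 28.5.
Solving the dual: y* = (0, 1.5, 1.5).
  dual value b^T y* = 28.5.
Strong duality: c^T x* = b^T y*. Confirmed.

28.5


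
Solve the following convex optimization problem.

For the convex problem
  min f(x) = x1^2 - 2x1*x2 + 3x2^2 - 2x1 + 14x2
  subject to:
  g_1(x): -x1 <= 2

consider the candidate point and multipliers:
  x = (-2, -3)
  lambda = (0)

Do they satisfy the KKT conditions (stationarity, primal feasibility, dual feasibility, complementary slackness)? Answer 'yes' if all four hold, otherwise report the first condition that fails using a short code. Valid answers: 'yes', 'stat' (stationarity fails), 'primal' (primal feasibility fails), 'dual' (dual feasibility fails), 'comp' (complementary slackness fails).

Gradient of f: grad f(x) = Q x + c = (0, 0)
Constraint values g_i(x) = a_i^T x - b_i:
  g_1((-2, -3)) = 0
Stationarity residual: grad f(x) + sum_i lambda_i a_i = (0, 0)
  -> stationarity OK
Primal feasibility (all g_i <= 0): OK
Dual feasibility (all lambda_i >= 0): OK
Complementary slackness (lambda_i * g_i(x) = 0 for all i): OK

Verdict: yes, KKT holds.

yes


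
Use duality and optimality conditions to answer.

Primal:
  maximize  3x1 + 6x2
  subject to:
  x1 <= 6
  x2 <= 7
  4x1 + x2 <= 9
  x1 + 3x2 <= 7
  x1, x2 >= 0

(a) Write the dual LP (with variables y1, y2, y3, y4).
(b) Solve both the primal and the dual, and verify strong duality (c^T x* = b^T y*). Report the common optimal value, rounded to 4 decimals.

The standard primal-dual pair for 'max c^T x s.t. A x <= b, x >= 0' is:
  Dual:  min b^T y  s.t.  A^T y >= c,  y >= 0.

So the dual LP is:
  minimize  6y1 + 7y2 + 9y3 + 7y4
  subject to:
    y1 + 4y3 + y4 >= 3
    y2 + y3 + 3y4 >= 6
    y1, y2, y3, y4 >= 0

Solving the primal: x* = (1.8182, 1.7273).
  primal value c^T x* = 15.8182.
Solving the dual: y* = (0, 0, 0.2727, 1.9091).
  dual value b^T y* = 15.8182.
Strong duality: c^T x* = b^T y*. Confirmed.

15.8182


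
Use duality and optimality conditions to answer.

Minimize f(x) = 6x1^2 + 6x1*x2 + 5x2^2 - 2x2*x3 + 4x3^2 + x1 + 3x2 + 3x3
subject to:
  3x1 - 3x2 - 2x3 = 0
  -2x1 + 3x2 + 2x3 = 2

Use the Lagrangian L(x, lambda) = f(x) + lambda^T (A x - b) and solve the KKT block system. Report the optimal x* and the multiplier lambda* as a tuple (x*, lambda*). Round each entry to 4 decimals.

Form the Lagrangian:
  L(x, lambda) = (1/2) x^T Q x + c^T x + lambda^T (A x - b)
Stationarity (grad_x L = 0): Q x + c + A^T lambda = 0.
Primal feasibility: A x = b.

This gives the KKT block system:
  [ Q   A^T ] [ x     ]   [-c ]
  [ A    0  ] [ lambda ] = [ b ]

Solving the linear system:
  x*      = (2, 0.9265, 1.6103)
  lambda* = (-44.5882, -51.6029)
  f(x*)   = 56.4081

x* = (2, 0.9265, 1.6103), lambda* = (-44.5882, -51.6029)


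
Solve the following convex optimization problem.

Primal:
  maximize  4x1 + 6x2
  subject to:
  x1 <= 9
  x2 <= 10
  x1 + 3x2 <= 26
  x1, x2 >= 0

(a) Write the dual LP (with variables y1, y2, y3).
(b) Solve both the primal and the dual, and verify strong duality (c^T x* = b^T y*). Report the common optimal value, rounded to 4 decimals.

The standard primal-dual pair for 'max c^T x s.t. A x <= b, x >= 0' is:
  Dual:  min b^T y  s.t.  A^T y >= c,  y >= 0.

So the dual LP is:
  minimize  9y1 + 10y2 + 26y3
  subject to:
    y1 + y3 >= 4
    y2 + 3y3 >= 6
    y1, y2, y3 >= 0

Solving the primal: x* = (9, 5.6667).
  primal value c^T x* = 70.
Solving the dual: y* = (2, 0, 2).
  dual value b^T y* = 70.
Strong duality: c^T x* = b^T y*. Confirmed.

70


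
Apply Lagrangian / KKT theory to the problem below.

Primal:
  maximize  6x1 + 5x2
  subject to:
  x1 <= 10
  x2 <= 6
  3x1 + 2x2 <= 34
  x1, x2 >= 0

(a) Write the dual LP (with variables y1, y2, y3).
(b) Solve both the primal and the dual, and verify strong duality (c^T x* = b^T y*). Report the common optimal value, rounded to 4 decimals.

The standard primal-dual pair for 'max c^T x s.t. A x <= b, x >= 0' is:
  Dual:  min b^T y  s.t.  A^T y >= c,  y >= 0.

So the dual LP is:
  minimize  10y1 + 6y2 + 34y3
  subject to:
    y1 + 3y3 >= 6
    y2 + 2y3 >= 5
    y1, y2, y3 >= 0

Solving the primal: x* = (7.3333, 6).
  primal value c^T x* = 74.
Solving the dual: y* = (0, 1, 2).
  dual value b^T y* = 74.
Strong duality: c^T x* = b^T y*. Confirmed.

74


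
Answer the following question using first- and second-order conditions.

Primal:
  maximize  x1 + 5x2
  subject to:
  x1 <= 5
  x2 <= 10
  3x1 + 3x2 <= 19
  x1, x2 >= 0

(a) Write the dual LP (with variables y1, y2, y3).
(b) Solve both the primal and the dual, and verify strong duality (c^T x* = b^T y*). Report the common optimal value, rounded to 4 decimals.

The standard primal-dual pair for 'max c^T x s.t. A x <= b, x >= 0' is:
  Dual:  min b^T y  s.t.  A^T y >= c,  y >= 0.

So the dual LP is:
  minimize  5y1 + 10y2 + 19y3
  subject to:
    y1 + 3y3 >= 1
    y2 + 3y3 >= 5
    y1, y2, y3 >= 0

Solving the primal: x* = (0, 6.3333).
  primal value c^T x* = 31.6667.
Solving the dual: y* = (0, 0, 1.6667).
  dual value b^T y* = 31.6667.
Strong duality: c^T x* = b^T y*. Confirmed.

31.6667


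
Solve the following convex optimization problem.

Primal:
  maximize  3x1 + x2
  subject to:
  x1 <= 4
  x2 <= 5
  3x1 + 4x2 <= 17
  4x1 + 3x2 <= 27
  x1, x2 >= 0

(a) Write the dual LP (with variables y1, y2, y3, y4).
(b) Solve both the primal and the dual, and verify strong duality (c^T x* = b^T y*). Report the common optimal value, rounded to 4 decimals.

The standard primal-dual pair for 'max c^T x s.t. A x <= b, x >= 0' is:
  Dual:  min b^T y  s.t.  A^T y >= c,  y >= 0.

So the dual LP is:
  minimize  4y1 + 5y2 + 17y3 + 27y4
  subject to:
    y1 + 3y3 + 4y4 >= 3
    y2 + 4y3 + 3y4 >= 1
    y1, y2, y3, y4 >= 0

Solving the primal: x* = (4, 1.25).
  primal value c^T x* = 13.25.
Solving the dual: y* = (2.25, 0, 0.25, 0).
  dual value b^T y* = 13.25.
Strong duality: c^T x* = b^T y*. Confirmed.

13.25


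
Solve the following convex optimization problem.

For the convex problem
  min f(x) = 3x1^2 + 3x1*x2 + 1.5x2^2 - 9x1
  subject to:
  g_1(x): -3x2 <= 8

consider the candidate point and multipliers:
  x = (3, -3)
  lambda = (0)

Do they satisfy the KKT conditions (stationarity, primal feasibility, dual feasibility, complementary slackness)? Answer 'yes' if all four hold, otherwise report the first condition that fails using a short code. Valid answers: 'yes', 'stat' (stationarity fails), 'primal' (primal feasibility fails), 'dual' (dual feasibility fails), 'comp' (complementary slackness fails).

Gradient of f: grad f(x) = Q x + c = (0, 0)
Constraint values g_i(x) = a_i^T x - b_i:
  g_1((3, -3)) = 1
Stationarity residual: grad f(x) + sum_i lambda_i a_i = (0, 0)
  -> stationarity OK
Primal feasibility (all g_i <= 0): FAILS
Dual feasibility (all lambda_i >= 0): OK
Complementary slackness (lambda_i * g_i(x) = 0 for all i): OK

Verdict: the first failing condition is primal_feasibility -> primal.

primal


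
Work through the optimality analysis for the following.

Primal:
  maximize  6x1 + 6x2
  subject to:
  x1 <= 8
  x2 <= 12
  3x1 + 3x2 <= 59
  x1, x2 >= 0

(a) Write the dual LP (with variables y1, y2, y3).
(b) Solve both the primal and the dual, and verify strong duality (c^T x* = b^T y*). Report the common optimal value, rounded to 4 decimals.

The standard primal-dual pair for 'max c^T x s.t. A x <= b, x >= 0' is:
  Dual:  min b^T y  s.t.  A^T y >= c,  y >= 0.

So the dual LP is:
  minimize  8y1 + 12y2 + 59y3
  subject to:
    y1 + 3y3 >= 6
    y2 + 3y3 >= 6
    y1, y2, y3 >= 0

Solving the primal: x* = (7.6667, 12).
  primal value c^T x* = 118.
Solving the dual: y* = (0, 0, 2).
  dual value b^T y* = 118.
Strong duality: c^T x* = b^T y*. Confirmed.

118


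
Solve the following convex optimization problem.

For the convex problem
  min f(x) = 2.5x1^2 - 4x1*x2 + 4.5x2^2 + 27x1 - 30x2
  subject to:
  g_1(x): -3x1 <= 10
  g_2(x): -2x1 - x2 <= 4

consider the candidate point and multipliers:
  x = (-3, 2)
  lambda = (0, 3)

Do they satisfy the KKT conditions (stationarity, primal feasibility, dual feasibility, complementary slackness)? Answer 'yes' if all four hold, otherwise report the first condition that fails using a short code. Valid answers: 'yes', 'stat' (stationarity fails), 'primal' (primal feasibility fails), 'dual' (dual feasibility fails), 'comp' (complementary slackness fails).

Gradient of f: grad f(x) = Q x + c = (4, 0)
Constraint values g_i(x) = a_i^T x - b_i:
  g_1((-3, 2)) = -1
  g_2((-3, 2)) = 0
Stationarity residual: grad f(x) + sum_i lambda_i a_i = (-2, -3)
  -> stationarity FAILS
Primal feasibility (all g_i <= 0): OK
Dual feasibility (all lambda_i >= 0): OK
Complementary slackness (lambda_i * g_i(x) = 0 for all i): OK

Verdict: the first failing condition is stationarity -> stat.

stat


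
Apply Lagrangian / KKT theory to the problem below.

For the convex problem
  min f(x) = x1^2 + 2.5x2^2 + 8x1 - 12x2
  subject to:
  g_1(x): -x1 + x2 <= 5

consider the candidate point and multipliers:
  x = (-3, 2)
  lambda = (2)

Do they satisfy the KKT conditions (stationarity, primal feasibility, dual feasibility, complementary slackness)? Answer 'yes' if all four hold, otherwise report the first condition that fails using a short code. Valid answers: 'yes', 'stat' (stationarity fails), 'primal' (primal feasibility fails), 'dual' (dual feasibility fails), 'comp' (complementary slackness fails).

Gradient of f: grad f(x) = Q x + c = (2, -2)
Constraint values g_i(x) = a_i^T x - b_i:
  g_1((-3, 2)) = 0
Stationarity residual: grad f(x) + sum_i lambda_i a_i = (0, 0)
  -> stationarity OK
Primal feasibility (all g_i <= 0): OK
Dual feasibility (all lambda_i >= 0): OK
Complementary slackness (lambda_i * g_i(x) = 0 for all i): OK

Verdict: yes, KKT holds.

yes
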